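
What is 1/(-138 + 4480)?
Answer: 1/4342 ≈ 0.00023031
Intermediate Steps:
1/(-138 + 4480) = 1/4342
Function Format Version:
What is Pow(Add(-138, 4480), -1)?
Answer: Rational(1, 4342) ≈ 0.00023031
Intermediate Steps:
Pow(Add(-138, 4480), -1) = Pow(4342, -1) = Rational(1, 4342)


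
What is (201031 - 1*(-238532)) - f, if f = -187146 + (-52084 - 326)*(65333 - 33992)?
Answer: 1643208519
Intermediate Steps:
f = -1642768956 (f = -187146 - 52410*31341 = -187146 - 1642581810 = -1642768956)
(201031 - 1*(-238532)) - f = (201031 - 1*(-238532)) - 1*(-1642768956) = (201031 + 238532) + 1642768956 = 439563 + 1642768956 = 1643208519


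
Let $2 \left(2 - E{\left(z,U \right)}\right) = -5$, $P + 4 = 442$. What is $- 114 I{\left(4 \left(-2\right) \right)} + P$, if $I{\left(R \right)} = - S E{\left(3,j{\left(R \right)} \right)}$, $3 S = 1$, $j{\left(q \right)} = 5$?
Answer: $609$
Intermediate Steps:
$P = 438$ ($P = -4 + 442 = 438$)
$S = \frac{1}{3}$ ($S = \frac{1}{3} \cdot 1 = \frac{1}{3} \approx 0.33333$)
$E{\left(z,U \right)} = \frac{9}{2}$ ($E{\left(z,U \right)} = 2 - - \frac{5}{2} = 2 + \frac{5}{2} = \frac{9}{2}$)
$I{\left(R \right)} = - \frac{3}{2}$ ($I{\left(R \right)} = \left(-1\right) \frac{1}{3} \cdot \frac{9}{2} = \left(- \frac{1}{3}\right) \frac{9}{2} = - \frac{3}{2}$)
$- 114 I{\left(4 \left(-2\right) \right)} + P = \left(-114\right) \left(- \frac{3}{2}\right) + 438 = 171 + 438 = 609$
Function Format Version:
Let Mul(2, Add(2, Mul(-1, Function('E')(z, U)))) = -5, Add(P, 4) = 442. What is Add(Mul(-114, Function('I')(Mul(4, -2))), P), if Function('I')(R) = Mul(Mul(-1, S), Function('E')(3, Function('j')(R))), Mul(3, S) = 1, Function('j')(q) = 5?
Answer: 609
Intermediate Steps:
P = 438 (P = Add(-4, 442) = 438)
S = Rational(1, 3) (S = Mul(Rational(1, 3), 1) = Rational(1, 3) ≈ 0.33333)
Function('E')(z, U) = Rational(9, 2) (Function('E')(z, U) = Add(2, Mul(Rational(-1, 2), -5)) = Add(2, Rational(5, 2)) = Rational(9, 2))
Function('I')(R) = Rational(-3, 2) (Function('I')(R) = Mul(Mul(-1, Rational(1, 3)), Rational(9, 2)) = Mul(Rational(-1, 3), Rational(9, 2)) = Rational(-3, 2))
Add(Mul(-114, Function('I')(Mul(4, -2))), P) = Add(Mul(-114, Rational(-3, 2)), 438) = Add(171, 438) = 609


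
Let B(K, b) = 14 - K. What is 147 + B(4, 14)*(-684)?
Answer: -6693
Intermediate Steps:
147 + B(4, 14)*(-684) = 147 + (14 - 1*4)*(-684) = 147 + (14 - 4)*(-684) = 147 + 10*(-684) = 147 - 6840 = -6693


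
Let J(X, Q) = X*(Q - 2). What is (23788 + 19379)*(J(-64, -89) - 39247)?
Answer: -1442770641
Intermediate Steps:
J(X, Q) = X*(-2 + Q)
(23788 + 19379)*(J(-64, -89) - 39247) = (23788 + 19379)*(-64*(-2 - 89) - 39247) = 43167*(-64*(-91) - 39247) = 43167*(5824 - 39247) = 43167*(-33423) = -1442770641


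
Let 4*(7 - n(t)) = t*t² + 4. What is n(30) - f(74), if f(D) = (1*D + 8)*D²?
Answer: -455776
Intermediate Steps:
f(D) = D²*(8 + D) (f(D) = (D + 8)*D² = (8 + D)*D² = D²*(8 + D))
n(t) = 6 - t³/4 (n(t) = 7 - (t*t² + 4)/4 = 7 - (t³ + 4)/4 = 7 - (4 + t³)/4 = 7 + (-1 - t³/4) = 6 - t³/4)
n(30) - f(74) = (6 - ¼*30³) - 74²*(8 + 74) = (6 - ¼*27000) - 5476*82 = (6 - 6750) - 1*449032 = -6744 - 449032 = -455776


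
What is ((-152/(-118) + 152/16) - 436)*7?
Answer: -351225/118 ≈ -2976.5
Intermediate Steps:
((-152/(-118) + 152/16) - 436)*7 = ((-152*(-1/118) + 152*(1/16)) - 436)*7 = ((76/59 + 19/2) - 436)*7 = (1273/118 - 436)*7 = -50175/118*7 = -351225/118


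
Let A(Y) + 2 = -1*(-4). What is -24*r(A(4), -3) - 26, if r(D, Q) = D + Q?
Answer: -2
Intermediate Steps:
A(Y) = 2 (A(Y) = -2 - 1*(-4) = -2 + 4 = 2)
-24*r(A(4), -3) - 26 = -24*(2 - 3) - 26 = -24*(-1) - 26 = 24 - 26 = -2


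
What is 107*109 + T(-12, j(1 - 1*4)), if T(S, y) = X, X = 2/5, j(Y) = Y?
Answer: 58317/5 ≈ 11663.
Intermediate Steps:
X = 2/5 (X = 2*(1/5) = 2/5 ≈ 0.40000)
T(S, y) = 2/5
107*109 + T(-12, j(1 - 1*4)) = 107*109 + 2/5 = 11663 + 2/5 = 58317/5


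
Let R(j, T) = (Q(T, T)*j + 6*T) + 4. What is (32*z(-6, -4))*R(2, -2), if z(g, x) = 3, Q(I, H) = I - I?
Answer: -768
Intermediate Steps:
Q(I, H) = 0
R(j, T) = 4 + 6*T (R(j, T) = (0*j + 6*T) + 4 = (0 + 6*T) + 4 = 6*T + 4 = 4 + 6*T)
(32*z(-6, -4))*R(2, -2) = (32*3)*(4 + 6*(-2)) = 96*(4 - 12) = 96*(-8) = -768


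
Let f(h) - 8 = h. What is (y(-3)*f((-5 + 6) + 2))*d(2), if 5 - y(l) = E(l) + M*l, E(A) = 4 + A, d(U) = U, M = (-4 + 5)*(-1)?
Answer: 22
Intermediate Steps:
M = -1 (M = 1*(-1) = -1)
f(h) = 8 + h
y(l) = 1 (y(l) = 5 - ((4 + l) - l) = 5 - 1*4 = 5 - 4 = 1)
(y(-3)*f((-5 + 6) + 2))*d(2) = (1*(8 + ((-5 + 6) + 2)))*2 = (1*(8 + (1 + 2)))*2 = (1*(8 + 3))*2 = (1*11)*2 = 11*2 = 22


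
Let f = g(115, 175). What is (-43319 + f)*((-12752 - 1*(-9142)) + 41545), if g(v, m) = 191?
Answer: -1636060680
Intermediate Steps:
f = 191
(-43319 + f)*((-12752 - 1*(-9142)) + 41545) = (-43319 + 191)*((-12752 - 1*(-9142)) + 41545) = -43128*((-12752 + 9142) + 41545) = -43128*(-3610 + 41545) = -43128*37935 = -1636060680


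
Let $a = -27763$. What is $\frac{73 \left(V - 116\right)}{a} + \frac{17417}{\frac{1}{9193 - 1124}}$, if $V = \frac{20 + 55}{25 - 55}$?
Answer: $\frac{7803500400899}{55526} \approx 1.4054 \cdot 10^{8}$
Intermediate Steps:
$V = - \frac{5}{2}$ ($V = \frac{75}{-30} = 75 \left(- \frac{1}{30}\right) = - \frac{5}{2} \approx -2.5$)
$\frac{73 \left(V - 116\right)}{a} + \frac{17417}{\frac{1}{9193 - 1124}} = \frac{73 \left(- \frac{5}{2} - 116\right)}{-27763} + \frac{17417}{\frac{1}{9193 - 1124}} = 73 \left(- \frac{5}{2} - 116\right) \left(- \frac{1}{27763}\right) + \frac{17417}{\frac{1}{8069}} = 73 \left(- \frac{237}{2}\right) \left(- \frac{1}{27763}\right) + 17417 \frac{1}{\frac{1}{8069}} = \left(- \frac{17301}{2}\right) \left(- \frac{1}{27763}\right) + 17417 \cdot 8069 = \frac{17301}{55526} + 140537773 = \frac{7803500400899}{55526}$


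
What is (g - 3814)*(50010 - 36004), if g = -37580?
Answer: -579764364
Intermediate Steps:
(g - 3814)*(50010 - 36004) = (-37580 - 3814)*(50010 - 36004) = -41394*14006 = -579764364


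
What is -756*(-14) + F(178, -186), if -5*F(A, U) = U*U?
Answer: 18324/5 ≈ 3664.8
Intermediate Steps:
F(A, U) = -U²/5 (F(A, U) = -U*U/5 = -U²/5)
-756*(-14) + F(178, -186) = -756*(-14) - ⅕*(-186)² = 10584 - ⅕*34596 = 10584 - 34596/5 = 18324/5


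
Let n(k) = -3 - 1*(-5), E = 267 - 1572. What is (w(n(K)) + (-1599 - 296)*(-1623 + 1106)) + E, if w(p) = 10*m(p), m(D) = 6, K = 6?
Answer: 978470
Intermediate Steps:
E = -1305
n(k) = 2 (n(k) = -3 + 5 = 2)
w(p) = 60 (w(p) = 10*6 = 60)
(w(n(K)) + (-1599 - 296)*(-1623 + 1106)) + E = (60 + (-1599 - 296)*(-1623 + 1106)) - 1305 = (60 - 1895*(-517)) - 1305 = (60 + 979715) - 1305 = 979775 - 1305 = 978470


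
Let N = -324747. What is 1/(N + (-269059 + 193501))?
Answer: -1/400305 ≈ -2.4981e-6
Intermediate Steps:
1/(N + (-269059 + 193501)) = 1/(-324747 + (-269059 + 193501)) = 1/(-324747 - 75558) = 1/(-400305) = -1/400305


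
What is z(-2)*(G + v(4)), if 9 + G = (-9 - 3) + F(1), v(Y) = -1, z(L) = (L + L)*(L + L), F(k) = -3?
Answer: -400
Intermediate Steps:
z(L) = 4*L**2 (z(L) = (2*L)*(2*L) = 4*L**2)
G = -24 (G = -9 + ((-9 - 3) - 3) = -9 + (-12 - 3) = -9 - 15 = -24)
z(-2)*(G + v(4)) = (4*(-2)**2)*(-24 - 1) = (4*4)*(-25) = 16*(-25) = -400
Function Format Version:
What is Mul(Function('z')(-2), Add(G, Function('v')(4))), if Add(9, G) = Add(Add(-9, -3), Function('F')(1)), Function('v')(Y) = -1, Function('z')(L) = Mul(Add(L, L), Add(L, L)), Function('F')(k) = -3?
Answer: -400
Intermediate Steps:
Function('z')(L) = Mul(4, Pow(L, 2)) (Function('z')(L) = Mul(Mul(2, L), Mul(2, L)) = Mul(4, Pow(L, 2)))
G = -24 (G = Add(-9, Add(Add(-9, -3), -3)) = Add(-9, Add(-12, -3)) = Add(-9, -15) = -24)
Mul(Function('z')(-2), Add(G, Function('v')(4))) = Mul(Mul(4, Pow(-2, 2)), Add(-24, -1)) = Mul(Mul(4, 4), -25) = Mul(16, -25) = -400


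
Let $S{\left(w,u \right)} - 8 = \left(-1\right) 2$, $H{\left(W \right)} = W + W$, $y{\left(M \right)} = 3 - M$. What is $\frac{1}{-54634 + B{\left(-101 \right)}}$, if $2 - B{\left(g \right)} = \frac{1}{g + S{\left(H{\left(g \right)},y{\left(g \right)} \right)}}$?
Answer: $- \frac{95}{5190039} \approx -1.8304 \cdot 10^{-5}$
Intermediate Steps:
$H{\left(W \right)} = 2 W$
$S{\left(w,u \right)} = 6$ ($S{\left(w,u \right)} = 8 - 2 = 6$)
$B{\left(g \right)} = 2 - \frac{1}{6 + g}$ ($B{\left(g \right)} = 2 - \frac{1}{g + 6} = 2 - \frac{1}{6 + g}$)
$\frac{1}{-54634 + B{\left(-101 \right)}} = \frac{1}{-54634 + \frac{11 + 2 \left(-101\right)}{6 - 101}} = \frac{1}{-54634 + \frac{11 - 202}{-95}} = \frac{1}{-54634 - - \frac{191}{95}} = \frac{1}{-54634 + \frac{191}{95}} = \frac{1}{- \frac{5190039}{95}} = - \frac{95}{5190039}$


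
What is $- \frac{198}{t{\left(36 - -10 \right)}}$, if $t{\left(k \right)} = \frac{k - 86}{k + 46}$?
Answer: $\frac{2277}{5} \approx 455.4$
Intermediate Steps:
$t{\left(k \right)} = \frac{-86 + k}{46 + k}$
$- \frac{198}{t{\left(36 - -10 \right)}} = - \frac{198}{\frac{1}{46 + \left(36 - -10\right)} \left(-86 + \left(36 - -10\right)\right)} = - \frac{198}{\frac{1}{46 + \left(36 + 10\right)} \left(-86 + \left(36 + 10\right)\right)} = - \frac{198}{\frac{1}{46 + 46} \left(-86 + 46\right)} = - \frac{198}{\frac{1}{92} \left(-40\right)} = - \frac{198}{- \frac{10}{23}} = \left(-198\right) \left(- \frac{23}{10}\right) = \frac{2277}{5}$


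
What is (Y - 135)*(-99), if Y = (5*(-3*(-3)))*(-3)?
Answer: 26730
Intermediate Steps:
Y = -135 (Y = (5*9)*(-3) = 45*(-3) = -135)
(Y - 135)*(-99) = (-135 - 135)*(-99) = -270*(-99) = 26730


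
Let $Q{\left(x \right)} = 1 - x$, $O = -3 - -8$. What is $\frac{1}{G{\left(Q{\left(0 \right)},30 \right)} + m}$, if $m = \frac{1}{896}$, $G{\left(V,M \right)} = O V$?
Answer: $\frac{896}{4481} \approx 0.19996$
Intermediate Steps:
$O = 5$ ($O = -3 + 8 = 5$)
$G{\left(V,M \right)} = 5 V$
$m = \frac{1}{896} \approx 0.0011161$
$\frac{1}{G{\left(Q{\left(0 \right)},30 \right)} + m} = \frac{1}{5 \left(1 - 0\right) + \frac{1}{896}} = \frac{1}{5 \left(1 + 0\right) + \frac{1}{896}} = \frac{1}{5 \cdot 1 + \frac{1}{896}} = \frac{1}{5 + \frac{1}{896}} = \frac{1}{\frac{4481}{896}} = \frac{896}{4481}$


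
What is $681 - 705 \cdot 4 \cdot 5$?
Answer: $-13419$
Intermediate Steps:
$681 - 705 \cdot 4 \cdot 5 = 681 - 14100 = -13419$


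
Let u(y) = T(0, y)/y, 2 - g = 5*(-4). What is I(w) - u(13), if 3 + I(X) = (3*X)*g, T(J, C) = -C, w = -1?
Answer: -68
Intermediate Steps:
g = 22 (g = 2 - 5*(-4) = 2 - 1*(-20) = 2 + 20 = 22)
I(X) = -3 + 66*X (I(X) = -3 + (3*X)*22 = -3 + 66*X)
u(y) = -1 (u(y) = (-y)/y = -1)
I(w) - u(13) = (-3 + 66*(-1)) - 1*(-1) = (-3 - 66) + 1 = -69 + 1 = -68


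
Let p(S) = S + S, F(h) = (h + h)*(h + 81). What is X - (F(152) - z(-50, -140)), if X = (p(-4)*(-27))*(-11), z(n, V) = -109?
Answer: -73317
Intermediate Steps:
F(h) = 2*h*(81 + h) (F(h) = (2*h)*(81 + h) = 2*h*(81 + h))
p(S) = 2*S
X = -2376 (X = ((2*(-4))*(-27))*(-11) = -8*(-27)*(-11) = 216*(-11) = -2376)
X - (F(152) - z(-50, -140)) = -2376 - (2*152*(81 + 152) - 1*(-109)) = -2376 - (2*152*233 + 109) = -2376 - (70832 + 109) = -2376 - 1*70941 = -2376 - 70941 = -73317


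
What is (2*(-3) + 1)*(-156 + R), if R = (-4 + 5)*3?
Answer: 765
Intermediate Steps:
R = 3 (R = 1*3 = 3)
(2*(-3) + 1)*(-156 + R) = (2*(-3) + 1)*(-156 + 3) = (-6 + 1)*(-153) = -5*(-153) = 765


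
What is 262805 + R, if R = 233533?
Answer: 496338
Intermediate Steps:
262805 + R = 262805 + 233533 = 496338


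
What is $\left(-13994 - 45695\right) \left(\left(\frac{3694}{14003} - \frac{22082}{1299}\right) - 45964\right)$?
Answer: $\frac{49922974801189672}{18189897} \approx 2.7445 \cdot 10^{9}$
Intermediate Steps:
$\left(-13994 - 45695\right) \left(\left(\frac{3694}{14003} - \frac{22082}{1299}\right) - 45964\right) = - 59689 \left(\left(3694 \cdot \frac{1}{14003} - \frac{22082}{1299}\right) - 45964\right) = - 59689 \left(\left(\frac{3694}{14003} - \frac{22082}{1299}\right) - 45964\right) = - 59689 \left(- \frac{304415740}{18189897} - 45964\right) = \left(-59689\right) \left(- \frac{836384841448}{18189897}\right) = \frac{49922974801189672}{18189897}$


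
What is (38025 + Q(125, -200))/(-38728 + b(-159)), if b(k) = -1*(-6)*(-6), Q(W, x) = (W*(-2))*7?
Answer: -36275/38764 ≈ -0.93579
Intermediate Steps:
Q(W, x) = -14*W (Q(W, x) = -2*W*7 = -14*W)
b(k) = -36 (b(k) = 6*(-6) = -36)
(38025 + Q(125, -200))/(-38728 + b(-159)) = (38025 - 14*125)/(-38728 - 36) = (38025 - 1750)/(-38764) = 36275*(-1/38764) = -36275/38764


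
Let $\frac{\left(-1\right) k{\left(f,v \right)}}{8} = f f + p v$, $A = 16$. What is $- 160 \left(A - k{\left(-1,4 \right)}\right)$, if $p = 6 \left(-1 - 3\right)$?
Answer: $119040$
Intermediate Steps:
$p = -24$ ($p = 6 \left(-4\right) = -24$)
$k{\left(f,v \right)} = - 8 f^{2} + 192 v$ ($k{\left(f,v \right)} = - 8 \left(f f - 24 v\right) = - 8 \left(f^{2} - 24 v\right) = - 8 f^{2} + 192 v$)
$- 160 \left(A - k{\left(-1,4 \right)}\right) = - 160 \left(16 - \left(- 8 \left(-1\right)^{2} + 192 \cdot 4\right)\right) = - 160 \left(16 - \left(\left(-8\right) 1 + 768\right)\right) = - 160 \left(16 - \left(-8 + 768\right)\right) = - 160 \left(16 - 760\right) = \left(-160\right) \left(-744\right) = 119040$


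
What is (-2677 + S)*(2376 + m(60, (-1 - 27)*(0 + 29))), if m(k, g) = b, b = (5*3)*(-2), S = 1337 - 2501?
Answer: -9010986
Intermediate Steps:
S = -1164
b = -30 (b = 15*(-2) = -30)
m(k, g) = -30
(-2677 + S)*(2376 + m(60, (-1 - 27)*(0 + 29))) = (-2677 - 1164)*(2376 - 30) = -3841*2346 = -9010986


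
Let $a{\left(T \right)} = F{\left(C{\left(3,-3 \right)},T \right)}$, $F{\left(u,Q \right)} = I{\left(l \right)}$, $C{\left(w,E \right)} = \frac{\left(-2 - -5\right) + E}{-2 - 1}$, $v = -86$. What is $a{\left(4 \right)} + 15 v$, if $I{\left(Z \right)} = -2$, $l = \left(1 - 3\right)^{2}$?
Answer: $-1292$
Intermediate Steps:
$l = 4$ ($l = \left(-2\right)^{2} = 4$)
$C{\left(w,E \right)} = -1 - \frac{E}{3}$ ($C{\left(w,E \right)} = \frac{\left(-2 + 5\right) + E}{-3} = \left(3 + E\right) \left(- \frac{1}{3}\right) = -1 - \frac{E}{3}$)
$F{\left(u,Q \right)} = -2$
$a{\left(T \right)} = -2$
$a{\left(4 \right)} + 15 v = -2 + 15 \left(-86\right) = -2 - 1290 = -1292$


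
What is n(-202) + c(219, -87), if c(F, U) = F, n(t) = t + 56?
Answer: 73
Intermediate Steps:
n(t) = 56 + t
n(-202) + c(219, -87) = (56 - 202) + 219 = -146 + 219 = 73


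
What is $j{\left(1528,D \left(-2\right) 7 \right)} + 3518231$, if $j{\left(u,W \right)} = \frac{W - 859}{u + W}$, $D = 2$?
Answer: $\frac{5277345613}{1500} \approx 3.5182 \cdot 10^{6}$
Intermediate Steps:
$j{\left(u,W \right)} = \frac{-859 + W}{W + u}$
$j{\left(1528,D \left(-2\right) 7 \right)} + 3518231 = \frac{-859 + 2 \left(-2\right) 7}{2 \left(-2\right) 7 + 1528} + 3518231 = \frac{-859 - 28}{\left(-4\right) 7 + 1528} + 3518231 = \frac{-859 - 28}{-28 + 1528} + 3518231 = \frac{1}{1500} \left(-887\right) + 3518231 = - \frac{887}{1500} + 3518231 = \frac{5277345613}{1500}$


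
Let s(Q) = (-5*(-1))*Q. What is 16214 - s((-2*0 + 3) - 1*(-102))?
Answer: 15689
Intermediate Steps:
s(Q) = 5*Q
16214 - s((-2*0 + 3) - 1*(-102)) = 16214 - 5*((-2*0 + 3) - 1*(-102)) = 16214 - 5*((0 + 3) + 102) = 16214 - 5*(3 + 102) = 16214 - 5*105 = 16214 - 1*525 = 16214 - 525 = 15689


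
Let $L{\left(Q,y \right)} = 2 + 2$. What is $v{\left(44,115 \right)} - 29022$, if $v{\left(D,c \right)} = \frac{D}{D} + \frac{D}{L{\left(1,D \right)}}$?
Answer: $-29010$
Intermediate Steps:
$L{\left(Q,y \right)} = 4$
$v{\left(D,c \right)} = 1 + \frac{D}{4}$ ($v{\left(D,c \right)} = \frac{D}{D} + \frac{D}{4} = 1 + D \frac{1}{4} = 1 + \frac{D}{4}$)
$v{\left(44,115 \right)} - 29022 = \left(1 + \frac{1}{4} \cdot 44\right) - 29022 = \left(1 + 11\right) - 29022 = 12 - 29022 = -29010$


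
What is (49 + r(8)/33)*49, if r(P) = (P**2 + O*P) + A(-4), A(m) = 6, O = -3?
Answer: 81487/33 ≈ 2469.3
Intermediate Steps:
r(P) = 6 + P**2 - 3*P (r(P) = (P**2 - 3*P) + 6 = 6 + P**2 - 3*P)
(49 + r(8)/33)*49 = (49 + (6 + 8**2 - 3*8)/33)*49 = (49 + (6 + 64 - 24)*(1/33))*49 = (49 + 46*(1/33))*49 = (49 + 46/33)*49 = (1663/33)*49 = 81487/33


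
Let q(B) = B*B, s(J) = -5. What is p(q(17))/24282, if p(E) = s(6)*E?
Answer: -1445/24282 ≈ -0.059509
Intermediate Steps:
q(B) = B**2
p(E) = -5*E
p(q(17))/24282 = -5*17**2/24282 = -5*289*(1/24282) = -1445*1/24282 = -1445/24282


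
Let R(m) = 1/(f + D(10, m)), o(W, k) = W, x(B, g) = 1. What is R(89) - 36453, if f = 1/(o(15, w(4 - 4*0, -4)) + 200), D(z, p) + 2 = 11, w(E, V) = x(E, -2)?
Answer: -70572793/1936 ≈ -36453.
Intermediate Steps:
w(E, V) = 1
D(z, p) = 9 (D(z, p) = -2 + 11 = 9)
f = 1/215 (f = 1/(15 + 200) = 1/215 ≈ 0.0046512)
R(m) = 215/1936 (R(m) = 1/(1/215 + 9) = 1/(1936/215) = 215/1936)
R(89) - 36453 = 215/1936 - 36453 = -70572793/1936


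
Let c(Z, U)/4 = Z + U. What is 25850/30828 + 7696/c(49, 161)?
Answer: 256911/25690 ≈ 10.000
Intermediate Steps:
c(Z, U) = 4*U + 4*Z (c(Z, U) = 4*(Z + U) = 4*(U + Z) = 4*U + 4*Z)
25850/30828 + 7696/c(49, 161) = 25850/30828 + 7696/(4*161 + 4*49) = 25850*(1/30828) + 7696/(644 + 196) = 12925/15414 + 7696/840 = 12925/15414 + 7696*(1/840) = 12925/15414 + 962/105 = 256911/25690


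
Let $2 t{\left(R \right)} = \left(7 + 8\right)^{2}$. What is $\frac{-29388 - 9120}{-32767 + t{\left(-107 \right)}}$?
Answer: $\frac{77016}{65309} \approx 1.1793$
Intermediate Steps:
$t{\left(R \right)} = \frac{225}{2}$ ($t{\left(R \right)} = \frac{\left(7 + 8\right)^{2}}{2} = \frac{15^{2}}{2} = \frac{1}{2} \cdot 225 = \frac{225}{2}$)
$\frac{-29388 - 9120}{-32767 + t{\left(-107 \right)}} = \frac{-29388 - 9120}{-32767 + \frac{225}{2}} = - \frac{38508}{- \frac{65309}{2}} = \left(-38508\right) \left(- \frac{2}{65309}\right) = \frac{77016}{65309}$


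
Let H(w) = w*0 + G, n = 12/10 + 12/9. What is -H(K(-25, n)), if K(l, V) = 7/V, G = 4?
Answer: -4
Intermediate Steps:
n = 38/15 (n = 12*(⅒) + 12*(⅑) = 6/5 + 4/3 = 38/15 ≈ 2.5333)
H(w) = 4 (H(w) = w*0 + 4 = 0 + 4 = 4)
-H(K(-25, n)) = -1*4 = -4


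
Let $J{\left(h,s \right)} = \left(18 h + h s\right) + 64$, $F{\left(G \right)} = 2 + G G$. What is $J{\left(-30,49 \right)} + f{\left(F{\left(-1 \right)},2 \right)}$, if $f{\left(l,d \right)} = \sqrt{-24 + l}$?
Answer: $-1946 + i \sqrt{21} \approx -1946.0 + 4.5826 i$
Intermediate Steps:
$F{\left(G \right)} = 2 + G^{2}$
$J{\left(h,s \right)} = 64 + 18 h + h s$
$J{\left(-30,49 \right)} + f{\left(F{\left(-1 \right)},2 \right)} = \left(64 + 18 \left(-30\right) - 1470\right) + \sqrt{-24 + \left(2 + \left(-1\right)^{2}\right)} = \left(64 - 540 - 1470\right) + \sqrt{-24 + \left(2 + 1\right)} = -1946 + \sqrt{-24 + 3} = -1946 + \sqrt{-21} = -1946 + i \sqrt{21}$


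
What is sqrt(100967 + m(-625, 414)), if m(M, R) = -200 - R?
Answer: sqrt(100353) ≈ 316.79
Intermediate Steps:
sqrt(100967 + m(-625, 414)) = sqrt(100967 + (-200 - 1*414)) = sqrt(100967 + (-200 - 414)) = sqrt(100967 - 614) = sqrt(100353)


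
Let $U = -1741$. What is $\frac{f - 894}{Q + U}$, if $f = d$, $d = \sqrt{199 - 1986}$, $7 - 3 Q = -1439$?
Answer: $\frac{894}{1259} - \frac{i \sqrt{1787}}{1259} \approx 0.71009 - 0.033577 i$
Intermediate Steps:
$Q = 482$ ($Q = \frac{7}{3} - - \frac{1439}{3} = \frac{7}{3} + \frac{1439}{3} = 482$)
$d = i \sqrt{1787}$ ($d = \sqrt{-1787} = i \sqrt{1787} \approx 42.273 i$)
$f = i \sqrt{1787} \approx 42.273 i$
$\frac{f - 894}{Q + U} = \frac{i \sqrt{1787} - 894}{482 - 1741} = \frac{-894 + i \sqrt{1787}}{-1259} = \left(-894 + i \sqrt{1787}\right) \left(- \frac{1}{1259}\right) = \frac{894}{1259} - \frac{i \sqrt{1787}}{1259}$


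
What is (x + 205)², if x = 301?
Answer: 256036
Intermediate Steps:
(x + 205)² = (301 + 205)² = 506² = 256036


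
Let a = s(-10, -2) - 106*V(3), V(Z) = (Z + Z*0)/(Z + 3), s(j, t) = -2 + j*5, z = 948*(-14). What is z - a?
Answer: -13167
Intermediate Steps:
z = -13272
s(j, t) = -2 + 5*j
V(Z) = Z/(3 + Z) (V(Z) = (Z + 0)/(3 + Z) = Z/(3 + Z))
a = -105 (a = (-2 + 5*(-10)) - 318/(3 + 3) = (-2 - 50) - 318/6 = -52 - 318/6 = -52 - 106*½ = -52 - 53 = -105)
z - a = -13272 - 1*(-105) = -13272 + 105 = -13167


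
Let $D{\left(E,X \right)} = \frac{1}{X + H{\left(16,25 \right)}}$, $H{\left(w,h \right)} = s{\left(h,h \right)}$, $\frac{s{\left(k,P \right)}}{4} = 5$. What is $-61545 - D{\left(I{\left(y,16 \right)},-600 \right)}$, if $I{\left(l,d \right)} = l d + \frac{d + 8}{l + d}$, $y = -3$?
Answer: $- \frac{35696099}{580} \approx -61545.0$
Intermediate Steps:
$s{\left(k,P \right)} = 20$ ($s{\left(k,P \right)} = 4 \cdot 5 = 20$)
$H{\left(w,h \right)} = 20$
$I{\left(l,d \right)} = d l + \frac{8 + d}{d + l}$
$D{\left(E,X \right)} = \frac{1}{20 + X}$ ($D{\left(E,X \right)} = \frac{1}{X + 20} = \frac{1}{20 + X}$)
$-61545 - D{\left(I{\left(y,16 \right)},-600 \right)} = -61545 - \frac{1}{20 - 600} = -61545 - \frac{1}{-580} = -61545 - - \frac{1}{580} = -61545 + \frac{1}{580} = - \frac{35696099}{580}$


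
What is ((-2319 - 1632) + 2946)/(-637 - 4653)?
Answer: 201/1058 ≈ 0.18998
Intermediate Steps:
((-2319 - 1632) + 2946)/(-637 - 4653) = (-3951 + 2946)/(-5290) = -1005*(-1/5290) = 201/1058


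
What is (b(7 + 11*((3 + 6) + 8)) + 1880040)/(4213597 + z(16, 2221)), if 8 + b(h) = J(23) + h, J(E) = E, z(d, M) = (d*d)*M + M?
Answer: 1880249/4784394 ≈ 0.39300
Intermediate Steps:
z(d, M) = M + M*d**2 (z(d, M) = d**2*M + M = M*d**2 + M = M + M*d**2)
b(h) = 15 + h (b(h) = -8 + (23 + h) = 15 + h)
(b(7 + 11*((3 + 6) + 8)) + 1880040)/(4213597 + z(16, 2221)) = ((15 + (7 + 11*((3 + 6) + 8))) + 1880040)/(4213597 + 2221*(1 + 16**2)) = ((15 + (7 + 11*(9 + 8))) + 1880040)/(4213597 + 2221*(1 + 256)) = ((15 + (7 + 11*17)) + 1880040)/(4213597 + 2221*257) = ((15 + (7 + 187)) + 1880040)/(4213597 + 570797) = ((15 + 194) + 1880040)/4784394 = (209 + 1880040)*(1/4784394) = 1880249*(1/4784394) = 1880249/4784394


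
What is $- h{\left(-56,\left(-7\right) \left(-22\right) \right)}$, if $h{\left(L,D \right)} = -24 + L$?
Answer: $80$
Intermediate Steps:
$- h{\left(-56,\left(-7\right) \left(-22\right) \right)} = - (-24 - 56) = \left(-1\right) \left(-80\right) = 80$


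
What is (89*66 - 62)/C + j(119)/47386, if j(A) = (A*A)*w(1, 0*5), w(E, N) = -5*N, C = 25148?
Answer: 1453/6287 ≈ 0.23111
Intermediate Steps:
j(A) = 0 (j(A) = (A*A)*(-0*5) = A²*(-5*0) = A²*0 = 0)
(89*66 - 62)/C + j(119)/47386 = (89*66 - 62)/25148 + 0/47386 = (5874 - 62)*(1/25148) + 0*(1/47386) = 5812*(1/25148) + 0 = 1453/6287 + 0 = 1453/6287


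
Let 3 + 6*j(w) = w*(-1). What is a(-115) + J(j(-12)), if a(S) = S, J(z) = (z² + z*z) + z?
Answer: -109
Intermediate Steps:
j(w) = -½ - w/6 (j(w) = -½ + (w*(-1))/6 = -½ + (-w)/6 = -½ - w/6)
J(z) = z + 2*z² (J(z) = (z² + z²) + z = 2*z² + z = z + 2*z²)
a(-115) + J(j(-12)) = -115 + (-½ - ⅙*(-12))*(1 + 2*(-½ - ⅙*(-12))) = -115 + (-½ + 2)*(1 + 2*(-½ + 2)) = -115 + 3*(1 + 2*(3/2))/2 = -115 + 3*(1 + 3)/2 = -115 + (3/2)*4 = -115 + 6 = -109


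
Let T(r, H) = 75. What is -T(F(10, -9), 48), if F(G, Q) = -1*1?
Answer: -75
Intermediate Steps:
F(G, Q) = -1
-T(F(10, -9), 48) = -1*75 = -75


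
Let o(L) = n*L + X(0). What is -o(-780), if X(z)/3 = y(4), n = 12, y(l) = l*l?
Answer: 9312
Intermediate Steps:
y(l) = l²
X(z) = 48 (X(z) = 3*4² = 3*16 = 48)
o(L) = 48 + 12*L (o(L) = 12*L + 48 = 48 + 12*L)
-o(-780) = -(48 + 12*(-780)) = -(48 - 9360) = -1*(-9312) = 9312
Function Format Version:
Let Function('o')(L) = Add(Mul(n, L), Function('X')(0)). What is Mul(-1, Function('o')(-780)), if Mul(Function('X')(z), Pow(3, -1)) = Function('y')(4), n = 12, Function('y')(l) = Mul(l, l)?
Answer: 9312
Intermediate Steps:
Function('y')(l) = Pow(l, 2)
Function('X')(z) = 48 (Function('X')(z) = Mul(3, Pow(4, 2)) = Mul(3, 16) = 48)
Function('o')(L) = Add(48, Mul(12, L)) (Function('o')(L) = Add(Mul(12, L), 48) = Add(48, Mul(12, L)))
Mul(-1, Function('o')(-780)) = Mul(-1, Add(48, Mul(12, -780))) = Mul(-1, Add(48, -9360)) = Mul(-1, -9312) = 9312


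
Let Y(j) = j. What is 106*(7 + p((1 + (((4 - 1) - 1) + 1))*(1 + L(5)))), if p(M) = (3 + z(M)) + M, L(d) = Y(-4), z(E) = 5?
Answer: 318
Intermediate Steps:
L(d) = -4
p(M) = 8 + M (p(M) = (3 + 5) + M = 8 + M)
106*(7 + p((1 + (((4 - 1) - 1) + 1))*(1 + L(5)))) = 106*(7 + (8 + (1 + (((4 - 1) - 1) + 1))*(1 - 4))) = 106*(7 + (8 + (1 + ((3 - 1) + 1))*(-3))) = 106*(7 + (8 + (1 + (2 + 1))*(-3))) = 106*(7 + (8 + (1 + 3)*(-3))) = 106*(7 + (8 + 4*(-3))) = 106*(7 + (8 - 12)) = 106*(7 - 4) = 106*3 = 318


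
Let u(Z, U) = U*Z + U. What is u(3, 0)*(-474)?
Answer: 0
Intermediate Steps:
u(Z, U) = U + U*Z
u(3, 0)*(-474) = (0*(1 + 3))*(-474) = (0*4)*(-474) = 0*(-474) = 0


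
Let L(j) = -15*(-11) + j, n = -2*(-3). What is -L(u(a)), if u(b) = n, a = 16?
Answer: -171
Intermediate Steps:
n = 6
u(b) = 6
L(j) = 165 + j
-L(u(a)) = -(165 + 6) = -1*171 = -171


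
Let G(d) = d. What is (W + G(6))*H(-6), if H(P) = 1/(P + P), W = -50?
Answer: 11/3 ≈ 3.6667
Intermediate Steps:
H(P) = 1/(2*P)
(W + G(6))*H(-6) = (-50 + 6)*((½)/(-6)) = -22*(-1)/6 = -44*(-1/12) = 11/3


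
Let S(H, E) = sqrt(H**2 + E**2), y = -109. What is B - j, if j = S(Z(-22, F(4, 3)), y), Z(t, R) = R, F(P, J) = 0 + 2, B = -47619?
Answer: -47619 - sqrt(11885) ≈ -47728.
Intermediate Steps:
F(P, J) = 2
S(H, E) = sqrt(E**2 + H**2)
j = sqrt(11885) (j = sqrt((-109)**2 + 2**2) = sqrt(11881 + 4) = sqrt(11885) ≈ 109.02)
B - j = -47619 - sqrt(11885)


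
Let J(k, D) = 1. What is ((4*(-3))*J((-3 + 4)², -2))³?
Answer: -1728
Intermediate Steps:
((4*(-3))*J((-3 + 4)², -2))³ = ((4*(-3))*1)³ = (-12*1)³ = (-12)³ = -1728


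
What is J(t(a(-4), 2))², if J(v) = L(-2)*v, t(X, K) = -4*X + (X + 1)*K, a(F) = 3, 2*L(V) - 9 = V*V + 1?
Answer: 784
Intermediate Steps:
L(V) = 5 + V²/2 (L(V) = 9/2 + (V*V + 1)/2 = 9/2 + (V² + 1)/2 = 9/2 + (1 + V²)/2 = 9/2 + (½ + V²/2) = 5 + V²/2)
t(X, K) = -4*X + K*(1 + X) (t(X, K) = -4*X + (1 + X)*K = -4*X + K*(1 + X))
J(v) = 7*v (J(v) = (5 + (½)*(-2)²)*v = (5 + (½)*4)*v = (5 + 2)*v = 7*v)
J(t(a(-4), 2))² = (7*(2 - 4*3 + 2*3))² = (7*(2 - 12 + 6))² = (7*(-4))² = (-28)² = 784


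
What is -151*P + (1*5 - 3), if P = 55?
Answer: -8303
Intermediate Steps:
-151*P + (1*5 - 3) = -151*55 + (1*5 - 3) = -8305 + (5 - 3) = -8305 + 2 = -8303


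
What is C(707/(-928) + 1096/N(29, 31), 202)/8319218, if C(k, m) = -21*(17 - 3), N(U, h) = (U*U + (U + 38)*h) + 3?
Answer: -147/4159609 ≈ -3.5340e-5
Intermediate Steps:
N(U, h) = 3 + U² + h*(38 + U) (N(U, h) = (U² + (38 + U)*h) + 3 = (U² + h*(38 + U)) + 3 = 3 + U² + h*(38 + U))
C(k, m) = -294 (C(k, m) = -21*14 = -294)
C(707/(-928) + 1096/N(29, 31), 202)/8319218 = -294/8319218 = -294*1/8319218 = -147/4159609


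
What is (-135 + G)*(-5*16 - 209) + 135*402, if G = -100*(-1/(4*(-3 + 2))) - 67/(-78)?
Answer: 7820417/78 ≈ 1.0026e+5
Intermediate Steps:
G = -1883/78 (G = -100/((-1*(-4))) - 67*(-1/78) = -100/4 + 67/78 = -100*1/4 + 67/78 = -25 + 67/78 = -1883/78 ≈ -24.141)
(-135 + G)*(-5*16 - 209) + 135*402 = (-135 - 1883/78)*(-5*16 - 209) + 135*402 = -12413*(-80 - 209)/78 + 54270 = -12413/78*(-289) + 54270 = 3587357/78 + 54270 = 7820417/78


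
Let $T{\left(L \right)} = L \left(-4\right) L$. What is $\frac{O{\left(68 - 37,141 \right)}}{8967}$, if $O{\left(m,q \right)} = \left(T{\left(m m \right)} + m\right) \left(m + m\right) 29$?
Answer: $- \frac{2213969098}{2989} \approx -7.4071 \cdot 10^{5}$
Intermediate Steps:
$T{\left(L \right)} = - 4 L^{2}$ ($T{\left(L \right)} = - 4 L L = - 4 L^{2}$)
$O{\left(m,q \right)} = 58 m \left(m - 4 m^{4}\right)$ ($O{\left(m,q \right)} = \left(- 4 \left(m m\right)^{2} + m\right) \left(m + m\right) 29 = \left(- 4 \left(m^{2}\right)^{2} + m\right) 2 m 29 = \left(- 4 m^{4} + m\right) 2 m 29 = \left(m - 4 m^{4}\right) 2 m 29 = 2 m \left(m - 4 m^{4}\right) 29 = 58 m \left(m - 4 m^{4}\right)$)
$\frac{O{\left(68 - 37,141 \right)}}{8967} = \frac{\left(68 - 37\right)^{2} \left(58 - 232 \left(68 - 37\right)^{3}\right)}{8967} = \left(68 - 37\right)^{2} \left(58 - 232 \left(68 - 37\right)^{3}\right) \frac{1}{8967} = 31^{2} \left(58 - 232 \cdot 31^{3}\right) \frac{1}{8967} = 961 \left(58 - 6911512\right) \frac{1}{8967} = 961 \left(-6911454\right) \frac{1}{8967} = \left(-6641907294\right) \frac{1}{8967} = - \frac{2213969098}{2989}$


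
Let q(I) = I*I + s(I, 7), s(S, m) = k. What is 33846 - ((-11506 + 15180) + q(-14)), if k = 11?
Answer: 29965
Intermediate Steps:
s(S, m) = 11
q(I) = 11 + I² (q(I) = I*I + 11 = I² + 11 = 11 + I²)
33846 - ((-11506 + 15180) + q(-14)) = 33846 - ((-11506 + 15180) + (11 + (-14)²)) = 33846 - (3674 + (11 + 196)) = 33846 - (3674 + 207) = 33846 - 1*3881 = 33846 - 3881 = 29965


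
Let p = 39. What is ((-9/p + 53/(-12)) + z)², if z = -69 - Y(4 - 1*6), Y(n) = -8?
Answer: 104878081/24336 ≈ 4309.6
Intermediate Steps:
z = -61 (z = -69 - 1*(-8) = -69 + 8 = -61)
((-9/p + 53/(-12)) + z)² = ((-9/39 + 53/(-12)) - 61)² = ((-9*1/39 + 53*(-1/12)) - 61)² = ((-3/13 - 53/12) - 61)² = (-725/156 - 61)² = (-10241/156)² = 104878081/24336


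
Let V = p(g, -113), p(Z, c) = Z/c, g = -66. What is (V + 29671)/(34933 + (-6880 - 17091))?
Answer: 3352889/1238706 ≈ 2.7068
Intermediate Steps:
V = 66/113 (V = -66/(-113) = -66*(-1/113) = 66/113 ≈ 0.58407)
(V + 29671)/(34933 + (-6880 - 17091)) = (66/113 + 29671)/(34933 + (-6880 - 17091)) = 3352889/(113*(34933 - 23971)) = (3352889/113)/10962 = (3352889/113)*(1/10962) = 3352889/1238706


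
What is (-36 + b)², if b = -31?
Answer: 4489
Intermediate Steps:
(-36 + b)² = (-36 - 31)² = (-67)² = 4489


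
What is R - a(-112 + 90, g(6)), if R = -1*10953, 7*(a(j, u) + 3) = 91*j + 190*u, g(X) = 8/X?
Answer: -224704/21 ≈ -10700.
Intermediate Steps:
a(j, u) = -3 + 13*j + 190*u/7 (a(j, u) = -3 + (91*j + 190*u)/7 = -3 + (13*j + 190*u/7) = -3 + 13*j + 190*u/7)
R = -10953
R - a(-112 + 90, g(6)) = -10953 - (-3 + 13*(-112 + 90) + 190*(8/6)/7) = -10953 - (-3 + 13*(-22) + 190*(8*(1/6))/7) = -10953 - (-3 - 286 + (190/7)*(4/3)) = -10953 - (-3 - 286 + 760/21) = -10953 - 1*(-5309/21) = -10953 + 5309/21 = -224704/21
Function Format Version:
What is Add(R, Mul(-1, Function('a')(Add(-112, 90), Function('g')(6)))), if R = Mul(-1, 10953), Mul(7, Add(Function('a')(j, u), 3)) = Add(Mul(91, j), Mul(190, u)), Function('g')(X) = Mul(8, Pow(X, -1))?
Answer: Rational(-224704, 21) ≈ -10700.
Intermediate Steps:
Function('a')(j, u) = Add(-3, Mul(13, j), Mul(Rational(190, 7), u)) (Function('a')(j, u) = Add(-3, Mul(Rational(1, 7), Add(Mul(91, j), Mul(190, u)))) = Add(-3, Add(Mul(13, j), Mul(Rational(190, 7), u))) = Add(-3, Mul(13, j), Mul(Rational(190, 7), u)))
R = -10953
Add(R, Mul(-1, Function('a')(Add(-112, 90), Function('g')(6)))) = Add(-10953, Mul(-1, Add(-3, Mul(13, Add(-112, 90)), Mul(Rational(190, 7), Mul(8, Pow(6, -1)))))) = Add(-10953, Mul(-1, Add(-3, Mul(13, -22), Mul(Rational(190, 7), Mul(8, Rational(1, 6)))))) = Add(-10953, Mul(-1, Add(-3, -286, Mul(Rational(190, 7), Rational(4, 3))))) = Add(-10953, Mul(-1, Add(-3, -286, Rational(760, 21)))) = Add(-10953, Mul(-1, Rational(-5309, 21))) = Add(-10953, Rational(5309, 21)) = Rational(-224704, 21)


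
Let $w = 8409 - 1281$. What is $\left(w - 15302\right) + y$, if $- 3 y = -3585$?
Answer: $-6979$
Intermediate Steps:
$y = 1195$ ($y = \left(- \frac{1}{3}\right) \left(-3585\right) = 1195$)
$w = 7128$
$\left(w - 15302\right) + y = \left(7128 - 15302\right) + 1195 = -8174 + 1195 = -6979$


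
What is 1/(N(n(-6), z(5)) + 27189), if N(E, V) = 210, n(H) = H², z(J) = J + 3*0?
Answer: 1/27399 ≈ 3.6498e-5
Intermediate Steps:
z(J) = J (z(J) = J + 0 = J)
1/(N(n(-6), z(5)) + 27189) = 1/(210 + 27189) = 1/27399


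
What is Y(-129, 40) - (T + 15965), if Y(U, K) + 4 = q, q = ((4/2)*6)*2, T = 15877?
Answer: -31822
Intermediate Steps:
q = 24 (q = ((4*(½))*6)*2 = (2*6)*2 = 12*2 = 24)
Y(U, K) = 20 (Y(U, K) = -4 + 24 = 20)
Y(-129, 40) - (T + 15965) = 20 - (15877 + 15965) = 20 - 1*31842 = 20 - 31842 = -31822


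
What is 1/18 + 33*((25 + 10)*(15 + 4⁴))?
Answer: 5634091/18 ≈ 3.1301e+5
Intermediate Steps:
1/18 + 33*((25 + 10)*(15 + 4⁴)) = 1/18 + 33*(35*(15 + 256)) = 1/18 + 33*(35*271) = 1/18 + 33*9485 = 1/18 + 313005 = 5634091/18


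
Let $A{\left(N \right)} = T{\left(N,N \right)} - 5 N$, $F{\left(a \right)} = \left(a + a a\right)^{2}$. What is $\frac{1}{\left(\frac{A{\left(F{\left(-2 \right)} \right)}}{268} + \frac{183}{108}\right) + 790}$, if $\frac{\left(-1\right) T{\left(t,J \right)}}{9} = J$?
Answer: $\frac{2412}{1909063} \approx 0.0012634$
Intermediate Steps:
$T{\left(t,J \right)} = - 9 J$
$F{\left(a \right)} = \left(a + a^{2}\right)^{2}$
$A{\left(N \right)} = - 14 N$ ($A{\left(N \right)} = - 9 N - 5 N = - 14 N$)
$\frac{1}{\left(\frac{A{\left(F{\left(-2 \right)} \right)}}{268} + \frac{183}{108}\right) + 790} = \frac{1}{\left(\frac{\left(-14\right) \left(-2\right)^{2} \left(1 - 2\right)^{2}}{268} + \frac{183}{108}\right) + 790} = \frac{1}{\left(- 14 \cdot 4 \left(-1\right)^{2} \cdot \frac{1}{268} + 183 \cdot \frac{1}{108}\right) + 790} = \frac{1}{\left(- 14 \cdot 4 \cdot 1 \cdot \frac{1}{268} + \frac{61}{36}\right) + 790} = \frac{1}{\left(\left(-14\right) 4 \cdot \frac{1}{268} + \frac{61}{36}\right) + 790} = \frac{1}{\left(\left(-56\right) \frac{1}{268} + \frac{61}{36}\right) + 790} = \frac{1}{\left(- \frac{14}{67} + \frac{61}{36}\right) + 790} = \frac{1}{\frac{3583}{2412} + 790} = \frac{1}{\frac{1909063}{2412}} = \frac{2412}{1909063}$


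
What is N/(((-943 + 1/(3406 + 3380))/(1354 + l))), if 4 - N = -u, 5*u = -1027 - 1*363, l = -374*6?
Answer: -1654833960/6399197 ≈ -258.60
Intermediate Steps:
l = -2244
u = -278 (u = (-1027 - 1*363)/5 = (-1027 - 363)/5 = (⅕)*(-1390) = -278)
N = -274 (N = 4 - (-1)*(-278) = 4 - 1*278 = 4 - 278 = -274)
N/(((-943 + 1/(3406 + 3380))/(1354 + l))) = -274*(1354 - 2244)/(-943 + 1/(3406 + 3380)) = -274*(-890/(-943 + 1/6786)) = -274/((-6399197/6786*(-1/890))) = -274/6399197/6039540 = -274*6039540/6399197 = -1654833960/6399197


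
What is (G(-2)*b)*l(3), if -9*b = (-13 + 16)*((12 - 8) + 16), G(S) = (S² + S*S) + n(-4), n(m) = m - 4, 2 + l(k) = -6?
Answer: 0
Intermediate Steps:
l(k) = -8 (l(k) = -2 - 6 = -8)
n(m) = -4 + m
G(S) = -8 + 2*S² (G(S) = (S² + S*S) + (-4 - 4) = (S² + S²) - 8 = 2*S² - 8 = -8 + 2*S²)
b = -20/3 (b = -(-13 + 16)*((12 - 8) + 16)/9 = -(4 + 16)/3 = -20/3 ≈ -6.6667)
(G(-2)*b)*l(3) = ((-8 + 2*(-2)²)*(-20/3))*(-8) = ((-8 + 2*4)*(-20/3))*(-8) = ((-8 + 8)*(-20/3))*(-8) = (0*(-20/3))*(-8) = 0*(-8) = 0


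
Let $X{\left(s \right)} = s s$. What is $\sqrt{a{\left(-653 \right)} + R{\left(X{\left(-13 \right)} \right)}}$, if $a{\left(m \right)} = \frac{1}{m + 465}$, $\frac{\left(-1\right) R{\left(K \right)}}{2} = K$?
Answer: $\frac{i \sqrt{2986615}}{94} \approx 18.385 i$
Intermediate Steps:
$X{\left(s \right)} = s^{2}$
$R{\left(K \right)} = - 2 K$
$a{\left(m \right)} = \frac{1}{465 + m}$
$\sqrt{a{\left(-653 \right)} + R{\left(X{\left(-13 \right)} \right)}} = \sqrt{\frac{1}{465 - 653} - 2 \left(-13\right)^{2}} = \sqrt{\frac{1}{-188} - 338} = \sqrt{- \frac{1}{188} - 338} = \sqrt{- \frac{63545}{188}} = \frac{i \sqrt{2986615}}{94}$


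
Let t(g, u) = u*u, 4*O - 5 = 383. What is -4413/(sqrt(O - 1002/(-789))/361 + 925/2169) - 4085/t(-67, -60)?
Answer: -21851702766618011561/2102721393623760 + 7494803197173*sqrt(6797235)/29204463800330 ≈ -9723.0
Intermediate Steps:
O = 97 (O = 5/4 + (1/4)*383 = 5/4 + 383/4 = 97)
t(g, u) = u**2
-4413/(sqrt(O - 1002/(-789))/361 + 925/2169) - 4085/t(-67, -60) = -4413/(sqrt(97 - 1002/(-789))/361 + 925/2169) - 4085/((-60)**2) = -4413/(sqrt(97 - 1002*(-1/789))*(1/361) + 925*(1/2169)) - 4085/3600 = -4413/(sqrt(97 + 334/263)*(1/361) + 925/2169) - 4085*1/3600 = -4413/(sqrt(25845/263)*(1/361) + 925/2169) - 817/720 = -4413/((sqrt(6797235)/263)*(1/361) + 925/2169) - 817/720 = -4413/(sqrt(6797235)/94943 + 925/2169) - 817/720 = -4413/(925/2169 + sqrt(6797235)/94943) - 817/720 = -817/720 - 4413/(925/2169 + sqrt(6797235)/94943)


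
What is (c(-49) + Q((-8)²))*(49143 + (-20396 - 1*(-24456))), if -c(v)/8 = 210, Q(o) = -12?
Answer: -90019476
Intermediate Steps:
c(v) = -1680 (c(v) = -8*210 = -1680)
(c(-49) + Q((-8)²))*(49143 + (-20396 - 1*(-24456))) = (-1680 - 12)*(49143 + (-20396 - 1*(-24456))) = -1692*(49143 + (-20396 + 24456)) = -1692*(49143 + 4060) = -1692*53203 = -90019476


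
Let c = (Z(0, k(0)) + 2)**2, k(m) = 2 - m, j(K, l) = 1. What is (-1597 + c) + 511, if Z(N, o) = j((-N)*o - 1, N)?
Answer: -1077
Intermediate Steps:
Z(N, o) = 1
c = 9 (c = (1 + 2)**2 = 3**2 = 9)
(-1597 + c) + 511 = (-1597 + 9) + 511 = -1588 + 511 = -1077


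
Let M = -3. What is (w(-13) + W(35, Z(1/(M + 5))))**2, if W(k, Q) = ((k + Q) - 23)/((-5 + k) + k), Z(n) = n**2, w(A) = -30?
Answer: 60078001/67600 ≈ 888.73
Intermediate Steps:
W(k, Q) = (-23 + Q + k)/(-5 + 2*k) (W(k, Q) = ((Q + k) - 23)/(-5 + 2*k) = (-23 + Q + k)/(-5 + 2*k))
(w(-13) + W(35, Z(1/(M + 5))))**2 = (-30 + (-23 + (1/(-3 + 5))**2 + 35)/(-5 + 2*35))**2 = (-30 + (-23 + (1/2)**2 + 35)/(-5 + 70))**2 = (-30 + (-23 + (1/2)**2 + 35)/65)**2 = (-30 + (-23 + 1/4 + 35)/65)**2 = (-30 + (1/65)*(49/4))**2 = (-30 + 49/260)**2 = (-7751/260)**2 = 60078001/67600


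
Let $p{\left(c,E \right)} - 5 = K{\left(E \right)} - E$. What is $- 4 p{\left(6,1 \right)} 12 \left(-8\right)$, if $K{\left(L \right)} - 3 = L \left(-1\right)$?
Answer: $2304$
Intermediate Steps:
$K{\left(L \right)} = 3 - L$ ($K{\left(L \right)} = 3 + L \left(-1\right) = 3 - L$)
$p{\left(c,E \right)} = 8 - 2 E$ ($p{\left(c,E \right)} = 5 - \left(-3 + 2 E\right) = 8 - 2 E$)
$- 4 p{\left(6,1 \right)} 12 \left(-8\right) = - 4 \left(8 - 2\right) 12 \left(-8\right) = \left(-4\right) 6 \cdot 12 \left(-8\right) = \left(-24\right) 12 \left(-8\right) = \left(-288\right) \left(-8\right) = 2304$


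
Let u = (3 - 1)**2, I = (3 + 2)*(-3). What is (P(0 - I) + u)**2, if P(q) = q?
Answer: 361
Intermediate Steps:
I = -15 (I = 5*(-3) = -15)
u = 4 (u = 2**2 = 4)
(P(0 - I) + u)**2 = ((0 - 1*(-15)) + 4)**2 = ((0 + 15) + 4)**2 = (15 + 4)**2 = 19**2 = 361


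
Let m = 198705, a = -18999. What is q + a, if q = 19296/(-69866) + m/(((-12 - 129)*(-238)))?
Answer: -7421853596735/390760538 ≈ -18993.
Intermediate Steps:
q = 2205864727/390760538 (q = 19296/(-69866) + 198705/(((-12 - 129)*(-238))) = 19296*(-1/69866) + 198705/((-141*(-238))) = -9648/34933 + 198705/33558 = -9648/34933 + 198705*(1/33558) = -9648/34933 + 66235/11186 = 2205864727/390760538 ≈ 5.6451)
q + a = 2205864727/390760538 - 18999 = -7421853596735/390760538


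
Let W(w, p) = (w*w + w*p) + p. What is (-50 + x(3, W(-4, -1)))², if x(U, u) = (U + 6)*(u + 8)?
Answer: 37249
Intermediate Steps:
W(w, p) = p + w² + p*w (W(w, p) = (w² + p*w) + p = p + w² + p*w)
x(U, u) = (6 + U)*(8 + u)
(-50 + x(3, W(-4, -1)))² = (-50 + (48 + 6*(-1 + (-4)² - 1*(-4)) + 8*3 + 3*(-1 + (-4)² - 1*(-4))))² = (-50 + (48 + 6*(-1 + 16 + 4) + 24 + 3*(-1 + 16 + 4)))² = (-50 + (48 + 6*19 + 24 + 3*19))² = (-50 + (48 + 114 + 24 + 57))² = (-50 + 243)² = 193² = 37249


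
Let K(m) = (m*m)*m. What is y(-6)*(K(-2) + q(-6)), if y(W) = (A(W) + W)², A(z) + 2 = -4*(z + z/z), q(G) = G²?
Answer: 4032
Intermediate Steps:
A(z) = -6 - 4*z (A(z) = -2 - 4*(z + z/z) = -2 - 4*(z + 1) = -2 - 4*(1 + z) = -2 + (-4 - 4*z) = -6 - 4*z)
K(m) = m³ (K(m) = m²*m = m³)
y(W) = (-6 - 3*W)² (y(W) = ((-6 - 4*W) + W)² = (-6 - 3*W)²)
y(-6)*(K(-2) + q(-6)) = (9*(2 - 6)²)*((-2)³ + (-6)²) = (9*(-4)²)*(-8 + 36) = (9*16)*28 = 144*28 = 4032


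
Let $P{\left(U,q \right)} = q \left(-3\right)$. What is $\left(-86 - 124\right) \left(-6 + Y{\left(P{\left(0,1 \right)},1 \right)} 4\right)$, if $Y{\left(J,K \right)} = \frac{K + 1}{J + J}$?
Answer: $1540$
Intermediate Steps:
$P{\left(U,q \right)} = - 3 q$
$Y{\left(J,K \right)} = \frac{1 + K}{2 J}$
$\left(-86 - 124\right) \left(-6 + Y{\left(P{\left(0,1 \right)},1 \right)} 4\right) = \left(-86 - 124\right) \left(-6 + \frac{1 + 1}{2 \left(\left(-3\right) 1\right)} 4\right) = - 210 \left(-6 + \frac{1}{2} \frac{1}{-3} \cdot 2 \cdot 4\right) = - 210 \left(-6 + \frac{1}{2} \left(- \frac{1}{3}\right) 2 \cdot 4\right) = - 210 \left(-6 - \frac{4}{3}\right) = \left(-210\right) \left(- \frac{22}{3}\right) = 1540$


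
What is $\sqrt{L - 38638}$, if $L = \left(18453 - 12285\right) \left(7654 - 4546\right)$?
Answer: $\sqrt{19131506} \approx 4374.0$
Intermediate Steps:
$L = 19170144$ ($L = 6168 \cdot 3108 = 19170144$)
$\sqrt{L - 38638} = \sqrt{19170144 - 38638} = \sqrt{19131506}$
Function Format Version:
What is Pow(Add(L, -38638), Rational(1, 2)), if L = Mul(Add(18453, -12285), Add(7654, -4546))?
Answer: Pow(19131506, Rational(1, 2)) ≈ 4374.0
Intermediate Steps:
L = 19170144 (L = Mul(6168, 3108) = 19170144)
Pow(Add(L, -38638), Rational(1, 2)) = Pow(Add(19170144, -38638), Rational(1, 2)) = Pow(19131506, Rational(1, 2))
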